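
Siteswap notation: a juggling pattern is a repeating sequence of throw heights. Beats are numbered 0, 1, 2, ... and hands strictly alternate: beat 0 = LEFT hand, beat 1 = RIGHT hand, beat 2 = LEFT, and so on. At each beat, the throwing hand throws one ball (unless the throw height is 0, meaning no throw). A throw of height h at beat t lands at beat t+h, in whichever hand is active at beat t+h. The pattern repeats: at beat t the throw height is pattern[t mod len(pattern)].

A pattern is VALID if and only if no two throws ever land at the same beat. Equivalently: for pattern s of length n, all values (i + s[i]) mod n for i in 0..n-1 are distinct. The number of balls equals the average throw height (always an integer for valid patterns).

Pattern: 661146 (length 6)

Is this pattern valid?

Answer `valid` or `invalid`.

i=0: (i + s[i]) mod n = (0 + 6) mod 6 = 0
i=1: (i + s[i]) mod n = (1 + 6) mod 6 = 1
i=2: (i + s[i]) mod n = (2 + 1) mod 6 = 3
i=3: (i + s[i]) mod n = (3 + 1) mod 6 = 4
i=4: (i + s[i]) mod n = (4 + 4) mod 6 = 2
i=5: (i + s[i]) mod n = (5 + 6) mod 6 = 5
Residues: [0, 1, 3, 4, 2, 5], distinct: True

Answer: valid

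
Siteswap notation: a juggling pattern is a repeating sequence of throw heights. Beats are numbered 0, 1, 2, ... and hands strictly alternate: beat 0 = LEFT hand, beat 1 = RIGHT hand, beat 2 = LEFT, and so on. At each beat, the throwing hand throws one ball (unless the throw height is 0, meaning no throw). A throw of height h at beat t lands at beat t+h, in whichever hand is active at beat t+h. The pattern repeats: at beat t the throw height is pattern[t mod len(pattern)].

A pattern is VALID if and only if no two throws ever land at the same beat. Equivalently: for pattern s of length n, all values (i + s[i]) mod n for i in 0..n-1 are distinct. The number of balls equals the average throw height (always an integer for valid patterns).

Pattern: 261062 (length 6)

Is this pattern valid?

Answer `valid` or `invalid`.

i=0: (i + s[i]) mod n = (0 + 2) mod 6 = 2
i=1: (i + s[i]) mod n = (1 + 6) mod 6 = 1
i=2: (i + s[i]) mod n = (2 + 1) mod 6 = 3
i=3: (i + s[i]) mod n = (3 + 0) mod 6 = 3
i=4: (i + s[i]) mod n = (4 + 6) mod 6 = 4
i=5: (i + s[i]) mod n = (5 + 2) mod 6 = 1
Residues: [2, 1, 3, 3, 4, 1], distinct: False

Answer: invalid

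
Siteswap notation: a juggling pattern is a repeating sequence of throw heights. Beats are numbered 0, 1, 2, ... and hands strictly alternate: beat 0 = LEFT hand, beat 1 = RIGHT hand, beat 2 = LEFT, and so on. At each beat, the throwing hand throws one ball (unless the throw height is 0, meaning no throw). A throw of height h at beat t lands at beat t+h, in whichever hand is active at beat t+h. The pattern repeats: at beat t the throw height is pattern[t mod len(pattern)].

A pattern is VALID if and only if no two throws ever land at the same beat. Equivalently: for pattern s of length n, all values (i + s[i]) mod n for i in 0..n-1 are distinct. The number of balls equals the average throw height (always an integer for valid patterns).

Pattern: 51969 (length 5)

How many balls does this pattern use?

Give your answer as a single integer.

Pattern = [5, 1, 9, 6, 9], length n = 5
  position 0: throw height = 5, running sum = 5
  position 1: throw height = 1, running sum = 6
  position 2: throw height = 9, running sum = 15
  position 3: throw height = 6, running sum = 21
  position 4: throw height = 9, running sum = 30
Total sum = 30; balls = sum / n = 30 / 5 = 6

Answer: 6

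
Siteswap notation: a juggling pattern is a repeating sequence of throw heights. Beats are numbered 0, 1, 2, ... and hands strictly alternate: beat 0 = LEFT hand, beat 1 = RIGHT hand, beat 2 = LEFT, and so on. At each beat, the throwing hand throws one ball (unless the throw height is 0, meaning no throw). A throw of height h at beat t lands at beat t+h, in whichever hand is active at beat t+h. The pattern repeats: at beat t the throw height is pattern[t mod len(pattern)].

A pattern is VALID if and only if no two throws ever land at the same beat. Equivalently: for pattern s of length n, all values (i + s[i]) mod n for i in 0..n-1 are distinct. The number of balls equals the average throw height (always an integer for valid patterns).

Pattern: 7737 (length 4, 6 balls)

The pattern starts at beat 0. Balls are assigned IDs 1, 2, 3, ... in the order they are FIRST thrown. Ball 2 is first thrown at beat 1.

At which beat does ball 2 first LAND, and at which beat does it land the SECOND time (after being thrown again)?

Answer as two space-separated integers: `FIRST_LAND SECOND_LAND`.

Beat 0 (L): throw ball1 h=7 -> lands@7:R; in-air after throw: [b1@7:R]
Beat 1 (R): throw ball2 h=7 -> lands@8:L; in-air after throw: [b1@7:R b2@8:L]
Beat 2 (L): throw ball3 h=3 -> lands@5:R; in-air after throw: [b3@5:R b1@7:R b2@8:L]
Beat 3 (R): throw ball4 h=7 -> lands@10:L; in-air after throw: [b3@5:R b1@7:R b2@8:L b4@10:L]
Beat 4 (L): throw ball5 h=7 -> lands@11:R; in-air after throw: [b3@5:R b1@7:R b2@8:L b4@10:L b5@11:R]
Beat 5 (R): throw ball3 h=7 -> lands@12:L; in-air after throw: [b1@7:R b2@8:L b4@10:L b5@11:R b3@12:L]
Beat 6 (L): throw ball6 h=3 -> lands@9:R; in-air after throw: [b1@7:R b2@8:L b6@9:R b4@10:L b5@11:R b3@12:L]
Beat 7 (R): throw ball1 h=7 -> lands@14:L; in-air after throw: [b2@8:L b6@9:R b4@10:L b5@11:R b3@12:L b1@14:L]
Beat 8 (L): throw ball2 h=7 -> lands@15:R; in-air after throw: [b6@9:R b4@10:L b5@11:R b3@12:L b1@14:L b2@15:R]
Beat 9 (R): throw ball6 h=7 -> lands@16:L; in-air after throw: [b4@10:L b5@11:R b3@12:L b1@14:L b2@15:R b6@16:L]
Beat 10 (L): throw ball4 h=3 -> lands@13:R; in-air after throw: [b5@11:R b3@12:L b4@13:R b1@14:L b2@15:R b6@16:L]
Beat 11 (R): throw ball5 h=7 -> lands@18:L; in-air after throw: [b3@12:L b4@13:R b1@14:L b2@15:R b6@16:L b5@18:L]
Beat 12 (L): throw ball3 h=7 -> lands@19:R; in-air after throw: [b4@13:R b1@14:L b2@15:R b6@16:L b5@18:L b3@19:R]
Beat 13 (R): throw ball4 h=7 -> lands@20:L; in-air after throw: [b1@14:L b2@15:R b6@16:L b5@18:L b3@19:R b4@20:L]
Ball 2: thrown@1 h=7 -> first land @8; rethrown@8 h=7 -> second land @15

Answer: 8 15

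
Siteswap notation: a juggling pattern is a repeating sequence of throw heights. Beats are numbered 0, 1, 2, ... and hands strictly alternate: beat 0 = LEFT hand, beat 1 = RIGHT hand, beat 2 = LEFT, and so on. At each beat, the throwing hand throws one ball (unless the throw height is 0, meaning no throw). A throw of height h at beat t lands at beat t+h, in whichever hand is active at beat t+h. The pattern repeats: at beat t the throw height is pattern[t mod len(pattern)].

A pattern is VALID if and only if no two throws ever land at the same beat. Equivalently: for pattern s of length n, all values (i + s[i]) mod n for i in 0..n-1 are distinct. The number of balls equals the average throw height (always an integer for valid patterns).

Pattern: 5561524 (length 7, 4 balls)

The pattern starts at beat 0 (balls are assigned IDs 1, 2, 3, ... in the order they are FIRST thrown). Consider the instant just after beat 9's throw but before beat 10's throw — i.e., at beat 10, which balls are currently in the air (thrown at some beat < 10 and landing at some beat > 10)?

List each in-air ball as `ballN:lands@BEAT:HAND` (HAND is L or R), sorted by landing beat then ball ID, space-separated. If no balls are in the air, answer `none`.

Beat 0 (L): throw ball1 h=5 -> lands@5:R; in-air after throw: [b1@5:R]
Beat 1 (R): throw ball2 h=5 -> lands@6:L; in-air after throw: [b1@5:R b2@6:L]
Beat 2 (L): throw ball3 h=6 -> lands@8:L; in-air after throw: [b1@5:R b2@6:L b3@8:L]
Beat 3 (R): throw ball4 h=1 -> lands@4:L; in-air after throw: [b4@4:L b1@5:R b2@6:L b3@8:L]
Beat 4 (L): throw ball4 h=5 -> lands@9:R; in-air after throw: [b1@5:R b2@6:L b3@8:L b4@9:R]
Beat 5 (R): throw ball1 h=2 -> lands@7:R; in-air after throw: [b2@6:L b1@7:R b3@8:L b4@9:R]
Beat 6 (L): throw ball2 h=4 -> lands@10:L; in-air after throw: [b1@7:R b3@8:L b4@9:R b2@10:L]
Beat 7 (R): throw ball1 h=5 -> lands@12:L; in-air after throw: [b3@8:L b4@9:R b2@10:L b1@12:L]
Beat 8 (L): throw ball3 h=5 -> lands@13:R; in-air after throw: [b4@9:R b2@10:L b1@12:L b3@13:R]
Beat 9 (R): throw ball4 h=6 -> lands@15:R; in-air after throw: [b2@10:L b1@12:L b3@13:R b4@15:R]
Beat 10 (L): throw ball2 h=1 -> lands@11:R; in-air after throw: [b2@11:R b1@12:L b3@13:R b4@15:R]

Answer: ball1:lands@12:L ball3:lands@13:R ball4:lands@15:R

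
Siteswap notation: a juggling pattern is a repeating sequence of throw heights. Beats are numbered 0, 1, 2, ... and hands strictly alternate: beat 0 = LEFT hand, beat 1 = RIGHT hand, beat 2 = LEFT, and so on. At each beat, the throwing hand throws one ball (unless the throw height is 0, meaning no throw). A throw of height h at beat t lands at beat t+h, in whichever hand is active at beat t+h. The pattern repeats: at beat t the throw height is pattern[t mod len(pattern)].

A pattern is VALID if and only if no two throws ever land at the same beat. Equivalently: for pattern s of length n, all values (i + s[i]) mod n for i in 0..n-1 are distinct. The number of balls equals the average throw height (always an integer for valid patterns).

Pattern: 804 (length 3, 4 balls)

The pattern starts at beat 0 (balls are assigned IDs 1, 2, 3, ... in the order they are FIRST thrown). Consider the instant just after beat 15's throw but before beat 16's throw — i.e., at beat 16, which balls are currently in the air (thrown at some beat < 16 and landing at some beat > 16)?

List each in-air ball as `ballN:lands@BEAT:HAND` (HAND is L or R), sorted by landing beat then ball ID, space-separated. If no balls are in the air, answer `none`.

Answer: ball4:lands@17:R ball2:lands@18:L ball1:lands@20:L ball3:lands@23:R

Derivation:
Beat 0 (L): throw ball1 h=8 -> lands@8:L; in-air after throw: [b1@8:L]
Beat 2 (L): throw ball2 h=4 -> lands@6:L; in-air after throw: [b2@6:L b1@8:L]
Beat 3 (R): throw ball3 h=8 -> lands@11:R; in-air after throw: [b2@6:L b1@8:L b3@11:R]
Beat 5 (R): throw ball4 h=4 -> lands@9:R; in-air after throw: [b2@6:L b1@8:L b4@9:R b3@11:R]
Beat 6 (L): throw ball2 h=8 -> lands@14:L; in-air after throw: [b1@8:L b4@9:R b3@11:R b2@14:L]
Beat 8 (L): throw ball1 h=4 -> lands@12:L; in-air after throw: [b4@9:R b3@11:R b1@12:L b2@14:L]
Beat 9 (R): throw ball4 h=8 -> lands@17:R; in-air after throw: [b3@11:R b1@12:L b2@14:L b4@17:R]
Beat 11 (R): throw ball3 h=4 -> lands@15:R; in-air after throw: [b1@12:L b2@14:L b3@15:R b4@17:R]
Beat 12 (L): throw ball1 h=8 -> lands@20:L; in-air after throw: [b2@14:L b3@15:R b4@17:R b1@20:L]
Beat 14 (L): throw ball2 h=4 -> lands@18:L; in-air after throw: [b3@15:R b4@17:R b2@18:L b1@20:L]
Beat 15 (R): throw ball3 h=8 -> lands@23:R; in-air after throw: [b4@17:R b2@18:L b1@20:L b3@23:R]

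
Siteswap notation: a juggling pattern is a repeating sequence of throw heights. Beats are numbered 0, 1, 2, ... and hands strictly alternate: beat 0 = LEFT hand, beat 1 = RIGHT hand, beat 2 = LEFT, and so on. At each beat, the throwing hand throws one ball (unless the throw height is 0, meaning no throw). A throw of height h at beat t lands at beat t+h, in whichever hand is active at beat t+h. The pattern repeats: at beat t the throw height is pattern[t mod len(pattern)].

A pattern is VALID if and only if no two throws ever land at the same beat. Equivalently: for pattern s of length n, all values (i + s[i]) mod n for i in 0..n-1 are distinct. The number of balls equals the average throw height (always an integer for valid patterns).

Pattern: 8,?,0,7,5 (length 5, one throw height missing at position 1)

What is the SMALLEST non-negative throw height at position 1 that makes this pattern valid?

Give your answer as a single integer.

i=0: (0 + 8) mod 5 = 3
i=1: s[i]=? (unknown)
i=2: (2 + 0) mod 5 = 2
i=3: (3 + 7) mod 5 = 0
i=4: (4 + 5) mod 5 = 4
Known residues: [0, 2, 3, 4]; need a permutation of 0..4, so missing residue r = 1
Need (1 + s) mod 5 = 1; smallest s = (1 - 1) mod 5 = 0

Answer: 0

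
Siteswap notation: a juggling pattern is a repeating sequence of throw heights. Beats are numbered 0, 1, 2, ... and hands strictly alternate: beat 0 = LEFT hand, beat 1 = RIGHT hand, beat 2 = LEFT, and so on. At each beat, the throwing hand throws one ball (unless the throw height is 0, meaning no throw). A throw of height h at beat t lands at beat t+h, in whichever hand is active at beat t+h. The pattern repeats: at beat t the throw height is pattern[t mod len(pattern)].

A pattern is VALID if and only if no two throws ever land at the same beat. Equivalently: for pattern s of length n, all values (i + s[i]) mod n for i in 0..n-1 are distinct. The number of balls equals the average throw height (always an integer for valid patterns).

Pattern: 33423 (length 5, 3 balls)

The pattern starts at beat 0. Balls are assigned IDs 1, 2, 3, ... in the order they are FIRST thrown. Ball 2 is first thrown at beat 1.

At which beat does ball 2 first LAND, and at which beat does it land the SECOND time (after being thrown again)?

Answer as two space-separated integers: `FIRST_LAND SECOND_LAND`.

Beat 0 (L): throw ball1 h=3 -> lands@3:R; in-air after throw: [b1@3:R]
Beat 1 (R): throw ball2 h=3 -> lands@4:L; in-air after throw: [b1@3:R b2@4:L]
Beat 2 (L): throw ball3 h=4 -> lands@6:L; in-air after throw: [b1@3:R b2@4:L b3@6:L]
Beat 3 (R): throw ball1 h=2 -> lands@5:R; in-air after throw: [b2@4:L b1@5:R b3@6:L]
Beat 4 (L): throw ball2 h=3 -> lands@7:R; in-air after throw: [b1@5:R b3@6:L b2@7:R]
Beat 5 (R): throw ball1 h=3 -> lands@8:L; in-air after throw: [b3@6:L b2@7:R b1@8:L]
Beat 6 (L): throw ball3 h=3 -> lands@9:R; in-air after throw: [b2@7:R b1@8:L b3@9:R]
Beat 7 (R): throw ball2 h=4 -> lands@11:R; in-air after throw: [b1@8:L b3@9:R b2@11:R]
Ball 2: thrown@1 h=3 -> first land @4; rethrown@4 h=3 -> second land @7

Answer: 4 7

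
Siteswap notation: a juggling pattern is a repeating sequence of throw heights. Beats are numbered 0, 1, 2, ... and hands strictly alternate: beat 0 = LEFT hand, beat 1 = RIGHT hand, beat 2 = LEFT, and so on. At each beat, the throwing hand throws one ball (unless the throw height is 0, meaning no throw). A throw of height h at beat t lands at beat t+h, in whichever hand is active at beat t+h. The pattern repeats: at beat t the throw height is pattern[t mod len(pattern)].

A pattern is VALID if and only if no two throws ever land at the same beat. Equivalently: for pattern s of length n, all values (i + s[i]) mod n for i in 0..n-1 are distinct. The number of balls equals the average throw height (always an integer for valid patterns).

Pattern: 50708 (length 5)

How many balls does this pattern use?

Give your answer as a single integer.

Answer: 4

Derivation:
Pattern = [5, 0, 7, 0, 8], length n = 5
  position 0: throw height = 5, running sum = 5
  position 1: throw height = 0, running sum = 5
  position 2: throw height = 7, running sum = 12
  position 3: throw height = 0, running sum = 12
  position 4: throw height = 8, running sum = 20
Total sum = 20; balls = sum / n = 20 / 5 = 4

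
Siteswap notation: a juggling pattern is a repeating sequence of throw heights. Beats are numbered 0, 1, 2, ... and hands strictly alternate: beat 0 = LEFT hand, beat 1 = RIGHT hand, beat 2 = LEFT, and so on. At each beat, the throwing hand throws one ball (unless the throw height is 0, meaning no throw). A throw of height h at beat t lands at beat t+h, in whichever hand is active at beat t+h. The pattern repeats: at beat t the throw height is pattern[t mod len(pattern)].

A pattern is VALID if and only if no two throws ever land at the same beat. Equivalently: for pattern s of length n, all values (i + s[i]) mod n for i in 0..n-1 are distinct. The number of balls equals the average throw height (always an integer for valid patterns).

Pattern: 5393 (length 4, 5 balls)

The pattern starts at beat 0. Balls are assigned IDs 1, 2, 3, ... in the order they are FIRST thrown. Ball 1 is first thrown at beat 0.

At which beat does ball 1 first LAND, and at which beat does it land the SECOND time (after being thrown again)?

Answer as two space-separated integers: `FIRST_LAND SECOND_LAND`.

Answer: 5 8

Derivation:
Beat 0 (L): throw ball1 h=5 -> lands@5:R; in-air after throw: [b1@5:R]
Beat 1 (R): throw ball2 h=3 -> lands@4:L; in-air after throw: [b2@4:L b1@5:R]
Beat 2 (L): throw ball3 h=9 -> lands@11:R; in-air after throw: [b2@4:L b1@5:R b3@11:R]
Beat 3 (R): throw ball4 h=3 -> lands@6:L; in-air after throw: [b2@4:L b1@5:R b4@6:L b3@11:R]
Beat 4 (L): throw ball2 h=5 -> lands@9:R; in-air after throw: [b1@5:R b4@6:L b2@9:R b3@11:R]
Beat 5 (R): throw ball1 h=3 -> lands@8:L; in-air after throw: [b4@6:L b1@8:L b2@9:R b3@11:R]
Beat 6 (L): throw ball4 h=9 -> lands@15:R; in-air after throw: [b1@8:L b2@9:R b3@11:R b4@15:R]
Beat 7 (R): throw ball5 h=3 -> lands@10:L; in-air after throw: [b1@8:L b2@9:R b5@10:L b3@11:R b4@15:R]
Beat 8 (L): throw ball1 h=5 -> lands@13:R; in-air after throw: [b2@9:R b5@10:L b3@11:R b1@13:R b4@15:R]
Ball 1: thrown@0 h=5 -> first land @5; rethrown@5 h=3 -> second land @8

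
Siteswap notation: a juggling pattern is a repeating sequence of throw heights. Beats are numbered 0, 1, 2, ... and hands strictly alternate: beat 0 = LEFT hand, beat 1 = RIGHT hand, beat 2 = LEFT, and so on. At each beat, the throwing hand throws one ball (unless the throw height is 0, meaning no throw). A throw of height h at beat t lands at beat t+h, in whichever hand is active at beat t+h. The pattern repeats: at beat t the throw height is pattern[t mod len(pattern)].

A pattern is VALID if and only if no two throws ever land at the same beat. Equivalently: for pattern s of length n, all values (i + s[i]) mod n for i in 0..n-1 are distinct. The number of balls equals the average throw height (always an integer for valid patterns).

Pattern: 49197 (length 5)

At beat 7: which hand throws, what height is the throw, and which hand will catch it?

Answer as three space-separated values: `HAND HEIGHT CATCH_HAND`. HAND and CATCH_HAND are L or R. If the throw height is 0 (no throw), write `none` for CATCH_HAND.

Beat 7: 7 mod 2 = 1, so hand = R
Throw height = pattern[7 mod 5] = pattern[2] = 1
Lands at beat 7+1=8, 8 mod 2 = 0, so catch hand = L

Answer: R 1 L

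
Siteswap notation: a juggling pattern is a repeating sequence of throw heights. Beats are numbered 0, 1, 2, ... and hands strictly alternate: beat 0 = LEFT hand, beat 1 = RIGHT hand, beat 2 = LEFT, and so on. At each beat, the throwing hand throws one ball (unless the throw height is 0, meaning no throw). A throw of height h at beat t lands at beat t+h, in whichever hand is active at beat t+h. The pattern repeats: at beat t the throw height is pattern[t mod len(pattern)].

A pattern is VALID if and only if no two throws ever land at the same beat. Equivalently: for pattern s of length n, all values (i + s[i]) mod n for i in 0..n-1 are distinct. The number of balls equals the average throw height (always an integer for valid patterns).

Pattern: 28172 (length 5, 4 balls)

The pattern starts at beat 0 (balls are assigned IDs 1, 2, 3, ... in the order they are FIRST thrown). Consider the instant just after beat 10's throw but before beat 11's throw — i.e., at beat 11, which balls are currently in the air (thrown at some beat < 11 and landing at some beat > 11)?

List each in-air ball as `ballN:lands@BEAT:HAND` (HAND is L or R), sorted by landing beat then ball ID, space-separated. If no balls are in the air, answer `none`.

Answer: ball1:lands@12:L ball3:lands@14:L ball4:lands@15:R

Derivation:
Beat 0 (L): throw ball1 h=2 -> lands@2:L; in-air after throw: [b1@2:L]
Beat 1 (R): throw ball2 h=8 -> lands@9:R; in-air after throw: [b1@2:L b2@9:R]
Beat 2 (L): throw ball1 h=1 -> lands@3:R; in-air after throw: [b1@3:R b2@9:R]
Beat 3 (R): throw ball1 h=7 -> lands@10:L; in-air after throw: [b2@9:R b1@10:L]
Beat 4 (L): throw ball3 h=2 -> lands@6:L; in-air after throw: [b3@6:L b2@9:R b1@10:L]
Beat 5 (R): throw ball4 h=2 -> lands@7:R; in-air after throw: [b3@6:L b4@7:R b2@9:R b1@10:L]
Beat 6 (L): throw ball3 h=8 -> lands@14:L; in-air after throw: [b4@7:R b2@9:R b1@10:L b3@14:L]
Beat 7 (R): throw ball4 h=1 -> lands@8:L; in-air after throw: [b4@8:L b2@9:R b1@10:L b3@14:L]
Beat 8 (L): throw ball4 h=7 -> lands@15:R; in-air after throw: [b2@9:R b1@10:L b3@14:L b4@15:R]
Beat 9 (R): throw ball2 h=2 -> lands@11:R; in-air after throw: [b1@10:L b2@11:R b3@14:L b4@15:R]
Beat 10 (L): throw ball1 h=2 -> lands@12:L; in-air after throw: [b2@11:R b1@12:L b3@14:L b4@15:R]
Beat 11 (R): throw ball2 h=8 -> lands@19:R; in-air after throw: [b1@12:L b3@14:L b4@15:R b2@19:R]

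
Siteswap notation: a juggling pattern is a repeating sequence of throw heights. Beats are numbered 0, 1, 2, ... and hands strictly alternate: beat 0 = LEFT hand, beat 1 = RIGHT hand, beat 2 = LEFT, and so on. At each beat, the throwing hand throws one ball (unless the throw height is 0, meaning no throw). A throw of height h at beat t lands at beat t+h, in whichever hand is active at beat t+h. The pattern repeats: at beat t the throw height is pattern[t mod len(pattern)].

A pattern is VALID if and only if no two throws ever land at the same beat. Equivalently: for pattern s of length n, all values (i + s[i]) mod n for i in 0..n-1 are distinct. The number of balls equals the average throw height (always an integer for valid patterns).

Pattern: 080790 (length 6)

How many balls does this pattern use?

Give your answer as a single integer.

Answer: 4

Derivation:
Pattern = [0, 8, 0, 7, 9, 0], length n = 6
  position 0: throw height = 0, running sum = 0
  position 1: throw height = 8, running sum = 8
  position 2: throw height = 0, running sum = 8
  position 3: throw height = 7, running sum = 15
  position 4: throw height = 9, running sum = 24
  position 5: throw height = 0, running sum = 24
Total sum = 24; balls = sum / n = 24 / 6 = 4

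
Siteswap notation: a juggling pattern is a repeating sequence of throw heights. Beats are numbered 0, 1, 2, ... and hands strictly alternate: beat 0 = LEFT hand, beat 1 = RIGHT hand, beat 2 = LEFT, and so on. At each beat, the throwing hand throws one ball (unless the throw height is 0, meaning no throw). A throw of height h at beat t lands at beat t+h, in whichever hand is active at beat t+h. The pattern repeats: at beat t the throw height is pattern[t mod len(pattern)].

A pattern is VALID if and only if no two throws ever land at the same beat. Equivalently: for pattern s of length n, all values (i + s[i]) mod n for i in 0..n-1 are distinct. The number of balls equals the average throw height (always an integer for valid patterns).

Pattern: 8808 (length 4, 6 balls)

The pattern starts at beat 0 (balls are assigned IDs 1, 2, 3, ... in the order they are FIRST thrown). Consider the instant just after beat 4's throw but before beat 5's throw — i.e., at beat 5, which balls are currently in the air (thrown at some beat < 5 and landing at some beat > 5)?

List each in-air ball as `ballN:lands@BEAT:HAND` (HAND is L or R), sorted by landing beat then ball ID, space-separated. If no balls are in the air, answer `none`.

Answer: ball1:lands@8:L ball2:lands@9:R ball3:lands@11:R ball4:lands@12:L

Derivation:
Beat 0 (L): throw ball1 h=8 -> lands@8:L; in-air after throw: [b1@8:L]
Beat 1 (R): throw ball2 h=8 -> lands@9:R; in-air after throw: [b1@8:L b2@9:R]
Beat 3 (R): throw ball3 h=8 -> lands@11:R; in-air after throw: [b1@8:L b2@9:R b3@11:R]
Beat 4 (L): throw ball4 h=8 -> lands@12:L; in-air after throw: [b1@8:L b2@9:R b3@11:R b4@12:L]
Beat 5 (R): throw ball5 h=8 -> lands@13:R; in-air after throw: [b1@8:L b2@9:R b3@11:R b4@12:L b5@13:R]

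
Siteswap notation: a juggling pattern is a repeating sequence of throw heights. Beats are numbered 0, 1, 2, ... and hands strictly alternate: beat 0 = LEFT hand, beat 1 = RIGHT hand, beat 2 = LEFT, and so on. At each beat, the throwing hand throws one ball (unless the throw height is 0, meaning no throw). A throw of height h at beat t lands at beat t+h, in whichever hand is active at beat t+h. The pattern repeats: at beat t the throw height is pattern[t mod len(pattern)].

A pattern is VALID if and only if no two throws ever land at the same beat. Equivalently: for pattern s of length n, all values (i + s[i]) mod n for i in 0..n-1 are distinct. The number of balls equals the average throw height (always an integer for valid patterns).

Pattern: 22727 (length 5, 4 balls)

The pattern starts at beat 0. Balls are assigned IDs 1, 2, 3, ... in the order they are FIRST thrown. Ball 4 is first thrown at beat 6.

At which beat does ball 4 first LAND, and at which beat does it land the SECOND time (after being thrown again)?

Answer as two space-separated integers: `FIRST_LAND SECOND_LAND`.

Answer: 8 10

Derivation:
Beat 0 (L): throw ball1 h=2 -> lands@2:L; in-air after throw: [b1@2:L]
Beat 1 (R): throw ball2 h=2 -> lands@3:R; in-air after throw: [b1@2:L b2@3:R]
Beat 2 (L): throw ball1 h=7 -> lands@9:R; in-air after throw: [b2@3:R b1@9:R]
Beat 3 (R): throw ball2 h=2 -> lands@5:R; in-air after throw: [b2@5:R b1@9:R]
Beat 4 (L): throw ball3 h=7 -> lands@11:R; in-air after throw: [b2@5:R b1@9:R b3@11:R]
Beat 5 (R): throw ball2 h=2 -> lands@7:R; in-air after throw: [b2@7:R b1@9:R b3@11:R]
Beat 6 (L): throw ball4 h=2 -> lands@8:L; in-air after throw: [b2@7:R b4@8:L b1@9:R b3@11:R]
Beat 7 (R): throw ball2 h=7 -> lands@14:L; in-air after throw: [b4@8:L b1@9:R b3@11:R b2@14:L]
Beat 8 (L): throw ball4 h=2 -> lands@10:L; in-air after throw: [b1@9:R b4@10:L b3@11:R b2@14:L]
Beat 9 (R): throw ball1 h=7 -> lands@16:L; in-air after throw: [b4@10:L b3@11:R b2@14:L b1@16:L]
Beat 10 (L): throw ball4 h=2 -> lands@12:L; in-air after throw: [b3@11:R b4@12:L b2@14:L b1@16:L]
Ball 4: thrown@6 h=2 -> first land @8; rethrown@8 h=2 -> second land @10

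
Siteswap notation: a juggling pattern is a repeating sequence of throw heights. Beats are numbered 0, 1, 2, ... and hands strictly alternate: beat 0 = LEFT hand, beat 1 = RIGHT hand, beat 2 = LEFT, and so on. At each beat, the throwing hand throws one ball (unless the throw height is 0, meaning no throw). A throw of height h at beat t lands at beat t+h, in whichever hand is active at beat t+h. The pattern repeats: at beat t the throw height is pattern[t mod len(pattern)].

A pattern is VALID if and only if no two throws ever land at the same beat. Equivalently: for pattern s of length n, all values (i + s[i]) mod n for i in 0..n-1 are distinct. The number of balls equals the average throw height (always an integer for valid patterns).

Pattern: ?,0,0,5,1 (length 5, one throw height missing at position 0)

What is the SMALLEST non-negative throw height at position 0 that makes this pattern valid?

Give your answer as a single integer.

Answer: 4

Derivation:
i=0: s[i]=? (unknown)
i=1: (1 + 0) mod 5 = 1
i=2: (2 + 0) mod 5 = 2
i=3: (3 + 5) mod 5 = 3
i=4: (4 + 1) mod 5 = 0
Known residues: [0, 1, 2, 3]; need a permutation of 0..4, so missing residue r = 4
Need (0 + s) mod 5 = 4; smallest s = (4 - 0) mod 5 = 4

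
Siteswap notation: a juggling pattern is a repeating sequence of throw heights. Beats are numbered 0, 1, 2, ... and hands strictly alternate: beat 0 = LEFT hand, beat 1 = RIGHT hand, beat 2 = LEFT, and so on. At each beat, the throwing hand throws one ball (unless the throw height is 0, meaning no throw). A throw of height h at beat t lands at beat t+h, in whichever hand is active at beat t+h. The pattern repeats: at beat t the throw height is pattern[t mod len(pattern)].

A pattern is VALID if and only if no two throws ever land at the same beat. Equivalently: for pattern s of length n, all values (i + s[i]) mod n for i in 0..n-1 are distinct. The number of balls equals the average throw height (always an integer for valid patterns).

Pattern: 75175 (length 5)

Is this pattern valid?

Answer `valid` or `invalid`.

Answer: valid

Derivation:
i=0: (i + s[i]) mod n = (0 + 7) mod 5 = 2
i=1: (i + s[i]) mod n = (1 + 5) mod 5 = 1
i=2: (i + s[i]) mod n = (2 + 1) mod 5 = 3
i=3: (i + s[i]) mod n = (3 + 7) mod 5 = 0
i=4: (i + s[i]) mod n = (4 + 5) mod 5 = 4
Residues: [2, 1, 3, 0, 4], distinct: True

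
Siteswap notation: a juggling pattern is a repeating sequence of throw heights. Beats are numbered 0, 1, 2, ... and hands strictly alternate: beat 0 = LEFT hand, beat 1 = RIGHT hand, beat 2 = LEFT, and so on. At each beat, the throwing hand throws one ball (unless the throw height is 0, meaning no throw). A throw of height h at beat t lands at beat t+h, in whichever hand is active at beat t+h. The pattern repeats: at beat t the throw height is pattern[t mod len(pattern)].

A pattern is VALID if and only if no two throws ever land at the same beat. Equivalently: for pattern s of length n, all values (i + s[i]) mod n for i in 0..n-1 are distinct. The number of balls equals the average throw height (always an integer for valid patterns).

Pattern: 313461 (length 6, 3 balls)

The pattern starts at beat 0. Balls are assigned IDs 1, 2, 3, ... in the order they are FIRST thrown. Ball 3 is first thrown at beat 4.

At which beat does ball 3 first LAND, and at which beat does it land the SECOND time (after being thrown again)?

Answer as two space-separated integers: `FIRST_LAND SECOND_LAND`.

Answer: 10 16

Derivation:
Beat 0 (L): throw ball1 h=3 -> lands@3:R; in-air after throw: [b1@3:R]
Beat 1 (R): throw ball2 h=1 -> lands@2:L; in-air after throw: [b2@2:L b1@3:R]
Beat 2 (L): throw ball2 h=3 -> lands@5:R; in-air after throw: [b1@3:R b2@5:R]
Beat 3 (R): throw ball1 h=4 -> lands@7:R; in-air after throw: [b2@5:R b1@7:R]
Beat 4 (L): throw ball3 h=6 -> lands@10:L; in-air after throw: [b2@5:R b1@7:R b3@10:L]
Beat 5 (R): throw ball2 h=1 -> lands@6:L; in-air after throw: [b2@6:L b1@7:R b3@10:L]
Beat 6 (L): throw ball2 h=3 -> lands@9:R; in-air after throw: [b1@7:R b2@9:R b3@10:L]
Beat 7 (R): throw ball1 h=1 -> lands@8:L; in-air after throw: [b1@8:L b2@9:R b3@10:L]
Beat 8 (L): throw ball1 h=3 -> lands@11:R; in-air after throw: [b2@9:R b3@10:L b1@11:R]
Beat 9 (R): throw ball2 h=4 -> lands@13:R; in-air after throw: [b3@10:L b1@11:R b2@13:R]
Beat 10 (L): throw ball3 h=6 -> lands@16:L; in-air after throw: [b1@11:R b2@13:R b3@16:L]
Beat 11 (R): throw ball1 h=1 -> lands@12:L; in-air after throw: [b1@12:L b2@13:R b3@16:L]
Beat 12 (L): throw ball1 h=3 -> lands@15:R; in-air after throw: [b2@13:R b1@15:R b3@16:L]
Beat 13 (R): throw ball2 h=1 -> lands@14:L; in-air after throw: [b2@14:L b1@15:R b3@16:L]
Beat 14 (L): throw ball2 h=3 -> lands@17:R; in-air after throw: [b1@15:R b3@16:L b2@17:R]
Beat 15 (R): throw ball1 h=4 -> lands@19:R; in-air after throw: [b3@16:L b2@17:R b1@19:R]
Ball 3: thrown@4 h=6 -> first land @10; rethrown@10 h=6 -> second land @16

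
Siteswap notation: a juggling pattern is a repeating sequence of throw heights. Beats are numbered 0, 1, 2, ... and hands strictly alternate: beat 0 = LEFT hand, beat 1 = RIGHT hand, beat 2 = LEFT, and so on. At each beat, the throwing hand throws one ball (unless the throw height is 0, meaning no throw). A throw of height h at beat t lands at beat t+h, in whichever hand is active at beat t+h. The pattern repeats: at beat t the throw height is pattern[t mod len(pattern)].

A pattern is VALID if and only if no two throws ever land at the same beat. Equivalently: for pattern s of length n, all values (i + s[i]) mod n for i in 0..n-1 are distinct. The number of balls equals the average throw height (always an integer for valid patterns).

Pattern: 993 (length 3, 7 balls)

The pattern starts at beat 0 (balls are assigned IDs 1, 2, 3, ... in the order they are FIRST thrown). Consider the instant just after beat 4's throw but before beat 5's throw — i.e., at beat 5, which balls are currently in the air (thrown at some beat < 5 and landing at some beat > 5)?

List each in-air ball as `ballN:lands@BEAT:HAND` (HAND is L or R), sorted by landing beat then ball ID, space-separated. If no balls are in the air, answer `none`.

Beat 0 (L): throw ball1 h=9 -> lands@9:R; in-air after throw: [b1@9:R]
Beat 1 (R): throw ball2 h=9 -> lands@10:L; in-air after throw: [b1@9:R b2@10:L]
Beat 2 (L): throw ball3 h=3 -> lands@5:R; in-air after throw: [b3@5:R b1@9:R b2@10:L]
Beat 3 (R): throw ball4 h=9 -> lands@12:L; in-air after throw: [b3@5:R b1@9:R b2@10:L b4@12:L]
Beat 4 (L): throw ball5 h=9 -> lands@13:R; in-air after throw: [b3@5:R b1@9:R b2@10:L b4@12:L b5@13:R]
Beat 5 (R): throw ball3 h=3 -> lands@8:L; in-air after throw: [b3@8:L b1@9:R b2@10:L b4@12:L b5@13:R]

Answer: ball1:lands@9:R ball2:lands@10:L ball4:lands@12:L ball5:lands@13:R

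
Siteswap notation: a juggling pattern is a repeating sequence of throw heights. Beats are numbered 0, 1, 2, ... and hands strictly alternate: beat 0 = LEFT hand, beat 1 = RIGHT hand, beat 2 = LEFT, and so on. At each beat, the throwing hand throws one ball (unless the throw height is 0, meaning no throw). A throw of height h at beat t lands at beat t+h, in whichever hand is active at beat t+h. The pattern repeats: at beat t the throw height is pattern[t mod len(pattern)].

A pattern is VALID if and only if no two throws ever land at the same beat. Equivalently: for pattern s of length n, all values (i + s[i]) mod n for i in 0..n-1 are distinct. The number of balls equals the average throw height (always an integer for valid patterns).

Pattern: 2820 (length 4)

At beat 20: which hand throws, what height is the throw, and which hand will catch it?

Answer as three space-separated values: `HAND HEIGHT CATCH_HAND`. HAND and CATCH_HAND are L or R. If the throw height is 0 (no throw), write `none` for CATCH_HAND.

Beat 20: 20 mod 2 = 0, so hand = L
Throw height = pattern[20 mod 4] = pattern[0] = 2
Lands at beat 20+2=22, 22 mod 2 = 0, so catch hand = L

Answer: L 2 L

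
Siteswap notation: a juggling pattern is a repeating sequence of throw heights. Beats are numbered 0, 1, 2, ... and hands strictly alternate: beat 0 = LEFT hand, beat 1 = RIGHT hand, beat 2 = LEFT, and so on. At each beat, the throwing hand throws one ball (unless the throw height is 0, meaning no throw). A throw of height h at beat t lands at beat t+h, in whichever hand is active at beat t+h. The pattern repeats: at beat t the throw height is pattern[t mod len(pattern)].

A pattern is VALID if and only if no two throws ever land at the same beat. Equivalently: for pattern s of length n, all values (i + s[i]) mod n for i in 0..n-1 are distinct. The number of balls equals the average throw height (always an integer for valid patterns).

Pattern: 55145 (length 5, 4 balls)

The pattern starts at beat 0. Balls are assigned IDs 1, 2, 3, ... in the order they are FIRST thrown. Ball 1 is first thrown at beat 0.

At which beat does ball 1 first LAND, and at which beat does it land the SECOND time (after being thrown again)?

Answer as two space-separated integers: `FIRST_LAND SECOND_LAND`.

Answer: 5 10

Derivation:
Beat 0 (L): throw ball1 h=5 -> lands@5:R; in-air after throw: [b1@5:R]
Beat 1 (R): throw ball2 h=5 -> lands@6:L; in-air after throw: [b1@5:R b2@6:L]
Beat 2 (L): throw ball3 h=1 -> lands@3:R; in-air after throw: [b3@3:R b1@5:R b2@6:L]
Beat 3 (R): throw ball3 h=4 -> lands@7:R; in-air after throw: [b1@5:R b2@6:L b3@7:R]
Beat 4 (L): throw ball4 h=5 -> lands@9:R; in-air after throw: [b1@5:R b2@6:L b3@7:R b4@9:R]
Beat 5 (R): throw ball1 h=5 -> lands@10:L; in-air after throw: [b2@6:L b3@7:R b4@9:R b1@10:L]
Beat 6 (L): throw ball2 h=5 -> lands@11:R; in-air after throw: [b3@7:R b4@9:R b1@10:L b2@11:R]
Beat 7 (R): throw ball3 h=1 -> lands@8:L; in-air after throw: [b3@8:L b4@9:R b1@10:L b2@11:R]
Beat 8 (L): throw ball3 h=4 -> lands@12:L; in-air after throw: [b4@9:R b1@10:L b2@11:R b3@12:L]
Beat 9 (R): throw ball4 h=5 -> lands@14:L; in-air after throw: [b1@10:L b2@11:R b3@12:L b4@14:L]
Beat 10 (L): throw ball1 h=5 -> lands@15:R; in-air after throw: [b2@11:R b3@12:L b4@14:L b1@15:R]
Ball 1: thrown@0 h=5 -> first land @5; rethrown@5 h=5 -> second land @10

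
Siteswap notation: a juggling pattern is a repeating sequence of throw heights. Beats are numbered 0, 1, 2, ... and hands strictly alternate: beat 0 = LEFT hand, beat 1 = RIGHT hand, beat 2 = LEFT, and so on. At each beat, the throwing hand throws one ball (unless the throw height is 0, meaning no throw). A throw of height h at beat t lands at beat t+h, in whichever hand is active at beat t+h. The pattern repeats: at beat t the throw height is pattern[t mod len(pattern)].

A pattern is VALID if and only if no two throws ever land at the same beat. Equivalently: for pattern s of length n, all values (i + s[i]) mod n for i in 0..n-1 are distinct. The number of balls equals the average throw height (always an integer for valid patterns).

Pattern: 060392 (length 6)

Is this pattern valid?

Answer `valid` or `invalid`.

i=0: (i + s[i]) mod n = (0 + 0) mod 6 = 0
i=1: (i + s[i]) mod n = (1 + 6) mod 6 = 1
i=2: (i + s[i]) mod n = (2 + 0) mod 6 = 2
i=3: (i + s[i]) mod n = (3 + 3) mod 6 = 0
i=4: (i + s[i]) mod n = (4 + 9) mod 6 = 1
i=5: (i + s[i]) mod n = (5 + 2) mod 6 = 1
Residues: [0, 1, 2, 0, 1, 1], distinct: False

Answer: invalid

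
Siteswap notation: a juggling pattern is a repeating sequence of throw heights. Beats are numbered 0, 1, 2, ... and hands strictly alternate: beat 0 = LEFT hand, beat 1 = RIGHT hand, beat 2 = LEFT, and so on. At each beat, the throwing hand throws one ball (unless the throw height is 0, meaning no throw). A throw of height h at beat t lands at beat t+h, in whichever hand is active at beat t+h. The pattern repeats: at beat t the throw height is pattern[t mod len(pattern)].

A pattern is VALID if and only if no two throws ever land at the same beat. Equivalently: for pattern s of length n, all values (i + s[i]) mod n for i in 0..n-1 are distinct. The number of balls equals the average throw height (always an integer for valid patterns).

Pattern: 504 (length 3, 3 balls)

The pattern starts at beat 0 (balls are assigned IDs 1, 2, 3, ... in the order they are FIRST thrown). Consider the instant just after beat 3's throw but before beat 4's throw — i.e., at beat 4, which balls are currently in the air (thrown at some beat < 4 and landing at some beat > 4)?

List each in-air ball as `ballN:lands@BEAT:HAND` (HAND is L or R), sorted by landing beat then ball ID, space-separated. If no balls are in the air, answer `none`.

Beat 0 (L): throw ball1 h=5 -> lands@5:R; in-air after throw: [b1@5:R]
Beat 2 (L): throw ball2 h=4 -> lands@6:L; in-air after throw: [b1@5:R b2@6:L]
Beat 3 (R): throw ball3 h=5 -> lands@8:L; in-air after throw: [b1@5:R b2@6:L b3@8:L]

Answer: ball1:lands@5:R ball2:lands@6:L ball3:lands@8:L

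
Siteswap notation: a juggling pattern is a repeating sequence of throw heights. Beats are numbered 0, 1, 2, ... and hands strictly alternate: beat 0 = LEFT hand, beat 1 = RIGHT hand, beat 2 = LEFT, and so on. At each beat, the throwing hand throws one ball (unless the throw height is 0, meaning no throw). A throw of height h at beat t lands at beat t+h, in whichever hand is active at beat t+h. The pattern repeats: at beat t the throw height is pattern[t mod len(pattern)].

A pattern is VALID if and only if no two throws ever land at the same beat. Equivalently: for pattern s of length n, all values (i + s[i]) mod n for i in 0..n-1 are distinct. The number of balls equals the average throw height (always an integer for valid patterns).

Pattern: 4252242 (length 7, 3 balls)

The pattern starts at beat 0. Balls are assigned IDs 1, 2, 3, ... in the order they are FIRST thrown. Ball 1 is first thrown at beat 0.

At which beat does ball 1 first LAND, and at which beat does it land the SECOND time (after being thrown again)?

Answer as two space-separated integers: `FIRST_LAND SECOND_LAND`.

Answer: 4 6

Derivation:
Beat 0 (L): throw ball1 h=4 -> lands@4:L; in-air after throw: [b1@4:L]
Beat 1 (R): throw ball2 h=2 -> lands@3:R; in-air after throw: [b2@3:R b1@4:L]
Beat 2 (L): throw ball3 h=5 -> lands@7:R; in-air after throw: [b2@3:R b1@4:L b3@7:R]
Beat 3 (R): throw ball2 h=2 -> lands@5:R; in-air after throw: [b1@4:L b2@5:R b3@7:R]
Beat 4 (L): throw ball1 h=2 -> lands@6:L; in-air after throw: [b2@5:R b1@6:L b3@7:R]
Beat 5 (R): throw ball2 h=4 -> lands@9:R; in-air after throw: [b1@6:L b3@7:R b2@9:R]
Beat 6 (L): throw ball1 h=2 -> lands@8:L; in-air after throw: [b3@7:R b1@8:L b2@9:R]
Ball 1: thrown@0 h=4 -> first land @4; rethrown@4 h=2 -> second land @6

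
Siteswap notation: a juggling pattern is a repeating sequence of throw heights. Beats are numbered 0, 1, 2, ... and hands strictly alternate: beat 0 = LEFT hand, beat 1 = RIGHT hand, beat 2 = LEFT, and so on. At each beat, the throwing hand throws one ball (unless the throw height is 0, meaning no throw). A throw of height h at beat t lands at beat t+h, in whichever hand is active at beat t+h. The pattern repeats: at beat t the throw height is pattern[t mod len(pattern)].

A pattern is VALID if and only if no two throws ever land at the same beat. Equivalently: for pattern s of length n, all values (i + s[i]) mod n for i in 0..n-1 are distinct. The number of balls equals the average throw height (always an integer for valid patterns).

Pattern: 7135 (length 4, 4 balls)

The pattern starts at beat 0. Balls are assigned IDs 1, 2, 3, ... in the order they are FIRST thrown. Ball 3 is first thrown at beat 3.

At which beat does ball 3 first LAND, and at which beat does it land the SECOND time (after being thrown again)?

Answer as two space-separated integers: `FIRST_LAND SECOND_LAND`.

Answer: 8 15

Derivation:
Beat 0 (L): throw ball1 h=7 -> lands@7:R; in-air after throw: [b1@7:R]
Beat 1 (R): throw ball2 h=1 -> lands@2:L; in-air after throw: [b2@2:L b1@7:R]
Beat 2 (L): throw ball2 h=3 -> lands@5:R; in-air after throw: [b2@5:R b1@7:R]
Beat 3 (R): throw ball3 h=5 -> lands@8:L; in-air after throw: [b2@5:R b1@7:R b3@8:L]
Beat 4 (L): throw ball4 h=7 -> lands@11:R; in-air after throw: [b2@5:R b1@7:R b3@8:L b4@11:R]
Beat 5 (R): throw ball2 h=1 -> lands@6:L; in-air after throw: [b2@6:L b1@7:R b3@8:L b4@11:R]
Beat 6 (L): throw ball2 h=3 -> lands@9:R; in-air after throw: [b1@7:R b3@8:L b2@9:R b4@11:R]
Beat 7 (R): throw ball1 h=5 -> lands@12:L; in-air after throw: [b3@8:L b2@9:R b4@11:R b1@12:L]
Beat 8 (L): throw ball3 h=7 -> lands@15:R; in-air after throw: [b2@9:R b4@11:R b1@12:L b3@15:R]
Beat 9 (R): throw ball2 h=1 -> lands@10:L; in-air after throw: [b2@10:L b4@11:R b1@12:L b3@15:R]
Beat 10 (L): throw ball2 h=3 -> lands@13:R; in-air after throw: [b4@11:R b1@12:L b2@13:R b3@15:R]
Beat 11 (R): throw ball4 h=5 -> lands@16:L; in-air after throw: [b1@12:L b2@13:R b3@15:R b4@16:L]
Beat 12 (L): throw ball1 h=7 -> lands@19:R; in-air after throw: [b2@13:R b3@15:R b4@16:L b1@19:R]
Beat 13 (R): throw ball2 h=1 -> lands@14:L; in-air after throw: [b2@14:L b3@15:R b4@16:L b1@19:R]
Beat 14 (L): throw ball2 h=3 -> lands@17:R; in-air after throw: [b3@15:R b4@16:L b2@17:R b1@19:R]
Beat 15 (R): throw ball3 h=5 -> lands@20:L; in-air after throw: [b4@16:L b2@17:R b1@19:R b3@20:L]
Ball 3: thrown@3 h=5 -> first land @8; rethrown@8 h=7 -> second land @15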